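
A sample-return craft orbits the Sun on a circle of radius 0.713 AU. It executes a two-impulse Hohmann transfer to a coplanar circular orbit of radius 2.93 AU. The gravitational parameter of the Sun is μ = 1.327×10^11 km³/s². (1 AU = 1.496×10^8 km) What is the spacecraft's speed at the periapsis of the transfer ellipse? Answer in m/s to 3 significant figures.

v = 44700 m/s

In km: r₁ = 0.713 × 1.496×10^8 = 1.066648×10^8 km; r₂ = 2.93 × 1.496×10^8 = 4.38328×10^8 km.
The Hohmann ellipse has a_t = (r₁ + r₂)/2 = 2.724964×10^8 km.
The periapsis of the transfer ellipse is at r = 1.066648×10^8 km.
From the vis-viva equation, v = √[μ(2/r − 1/a_t)] = 44.73 km/s.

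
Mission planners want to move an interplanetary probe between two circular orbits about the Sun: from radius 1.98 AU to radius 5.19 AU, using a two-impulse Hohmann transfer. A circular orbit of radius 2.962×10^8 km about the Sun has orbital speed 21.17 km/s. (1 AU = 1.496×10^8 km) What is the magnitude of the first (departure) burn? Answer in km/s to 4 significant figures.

Δv₁ = 4.302 km/s

From the circular-orbit relation v² = μ/r at r = 2.962×10^8 km: μ = v²r = (21.17)² × 2.962×10^8 = 1.32748×10^11 km³/s².
In km: r₁ = 1.98 × 1.496×10^8 = 2.96208×10^8 km; r₂ = 5.19 × 1.496×10^8 = 7.76424×10^8 km.
Transfer-ellipse semi-major axis a_t = (r₁ + r₂)/2 = (2.96208×10^8 + 7.76424×10^8)/2 = 5.36316×10^8 km.
Circular speed at r = 2.96208×10^8 km: v_c = √(μ/r) = 21.1697 km/s.
Vis-viva on the transfer ellipse at r = 2.96208×10^8 km gives v_t = √[μ(2/r − 1/a_t)] = 25.4715 km/s.
Δv₁ = |v_t − v_c| = |25.4715 − 21.1697| = 4.302 km/s.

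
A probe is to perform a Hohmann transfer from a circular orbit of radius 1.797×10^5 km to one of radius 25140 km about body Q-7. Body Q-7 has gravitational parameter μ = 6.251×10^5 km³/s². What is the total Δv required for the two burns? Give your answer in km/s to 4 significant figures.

Transfer-ellipse semi-major axis a_t = (r₁ + r₂)/2 = (1.797×10^5 + 25140)/2 = 1.0242×10^5 km.
At r₁ the circular-orbit speed is v₁ = √(μ/r₁) = 1.8651 km/s.
Transfer-orbit speed at r₁ (vis-viva): v_a = √[μ(2/r₁ − 1/a_t)] = 0.92404 km/s.
First burn Δv₁ = |v_a − v₁| = 0.9411 km/s.
At r₂, v₂ = √(μ/r₂) = 4.986 km/s.
Transfer-orbit speed at r₂: v_p = √[μ(2/r₂ − 1/a_t)] = 6.605 km/s.
Second burn Δv₂ = |v₂ − v_p| = 1.619 km/s.
Total Δv = Δv₁ + Δv₂ = 2.560 km/s.

Δv = 2.560 km/s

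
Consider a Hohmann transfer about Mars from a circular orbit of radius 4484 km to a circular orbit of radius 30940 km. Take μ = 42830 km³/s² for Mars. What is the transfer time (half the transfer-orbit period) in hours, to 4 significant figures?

Semi-major axis of the transfer orbit: a_t = (4484 + 30940)/2 = 17712 km.
By Kepler's third law the transfer-orbit period is T = 2π√(a_t³/μ), so t = T/2 = 35783 s.
Converting: 35783 s ÷ 3600 s/hour = 9.940 hours.

t = 9.940 hours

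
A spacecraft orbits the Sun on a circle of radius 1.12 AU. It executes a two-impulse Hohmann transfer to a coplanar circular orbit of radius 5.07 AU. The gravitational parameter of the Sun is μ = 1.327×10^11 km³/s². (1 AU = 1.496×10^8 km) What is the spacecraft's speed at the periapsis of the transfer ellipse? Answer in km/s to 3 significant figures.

v = 36.0 km/s

In km: r₁ = 1.12 × 1.496×10^8 = 1.67552×10^8 km; r₂ = 5.07 × 1.496×10^8 = 7.58472×10^8 km.
Transfer-ellipse semi-major axis a_t = (r₁ + r₂)/2 = (1.67552×10^8 + 7.58472×10^8)/2 = 4.63012×10^8 km.
At periapsis, r = 1.67552×10^8 km.
From the vis-viva equation, v = √[μ(2/r − 1/a_t)] = 36.02 km/s.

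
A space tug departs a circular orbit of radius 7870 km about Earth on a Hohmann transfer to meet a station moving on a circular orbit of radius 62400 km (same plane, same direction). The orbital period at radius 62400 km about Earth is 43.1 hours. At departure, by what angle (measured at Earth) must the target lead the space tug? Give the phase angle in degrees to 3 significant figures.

φ = 104°

From Kepler's third law T² = 4π²r³/μ at r = 62400 km, T = 43.1 hours = 43.1 × 3600 s = 1.5516×10^5 s: μ = 4π²r³/T² = 3.98432×10^5 km³/s².
The Hohmann ellipse has a_t = (r₁ + r₂)/2 = 35135 km.
The half-period of the transfer ellipse is t = π√(a_t³/μ) = 32780 s.
Target angular speed ω₂ = √(μ/r₂³) = 4.049×10^-5 rad/s.
Angle swept by the target during transfer: ω₂·t = 1.3273 rad = 76.05°.
The space tug traverses 180° on the transfer ellipse, so the target must lead by 180° − 76.05° = 104°.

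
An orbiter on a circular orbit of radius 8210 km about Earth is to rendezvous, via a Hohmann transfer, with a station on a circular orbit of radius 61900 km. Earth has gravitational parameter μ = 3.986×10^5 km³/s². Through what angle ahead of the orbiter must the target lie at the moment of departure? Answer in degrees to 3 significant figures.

Transfer-ellipse semi-major axis a_t = (r₁ + r₂)/2 = (8210 + 61900)/2 = 35055 km.
The half-period of the transfer ellipse is t = π√(a_t³/μ) = 32659 s.
Target angular speed ω₂ = √(μ/r₂³) = 4.0995×10^-5 rad/s.
Angle swept by the target during transfer: ω₂·t = 1.3389 rad = 76.71°.
The orbiter traverses 180° on the transfer ellipse, so the target must lead by 180° − 76.71° = 103°.

φ = 103°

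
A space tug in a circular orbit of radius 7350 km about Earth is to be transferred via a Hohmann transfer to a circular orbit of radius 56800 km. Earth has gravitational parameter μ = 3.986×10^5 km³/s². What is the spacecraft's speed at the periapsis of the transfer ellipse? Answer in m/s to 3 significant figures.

v = 9800 m/s

Transfer-ellipse semi-major axis a_t = (r₁ + r₂)/2 = (7350 + 56800)/2 = 32075 km.
At periapsis, r = 7350 km.
Vis-viva: v = √[μ(2/r − 1/a_t)] = √[3.986×10^5 × (2/7350 − 1/32075)] = 9.800 km/s.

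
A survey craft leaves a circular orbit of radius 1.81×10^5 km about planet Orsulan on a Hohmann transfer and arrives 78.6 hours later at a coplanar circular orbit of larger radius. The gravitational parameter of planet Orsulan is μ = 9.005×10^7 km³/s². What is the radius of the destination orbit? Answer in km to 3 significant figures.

r₂ = 1.62×10^6 km

Transfer time t = 78.6 hours = 2.8296×10^5 s, and t = π√(a_t³/μ).
So a_t = (μ t²/π²)^(1/3) = (9.005×10^7 × (2.8296×10^5)² / π²)^(1/3) = 9.0063×10^5 km.
Since a_t = (r₁ + r₂)/2, r₂ = 2a_t − r₁ = 2×9.0063×10^5 − 1.810×10^5 = 1.62026×10^6 km.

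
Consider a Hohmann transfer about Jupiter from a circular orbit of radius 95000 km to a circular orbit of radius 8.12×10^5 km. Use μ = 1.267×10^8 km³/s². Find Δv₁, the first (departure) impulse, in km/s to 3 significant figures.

The Hohmann ellipse has a_t = (r₁ + r₂)/2 = 4.535×10^5 km.
On the circular orbit at r = 95000 km, v_c = √(μ/r) = 36.52 km/s.
Transfer-orbit speed at the same r (vis-viva, a = a_t): v_t = √[μ(2/r − 1/a_t)] = 48.87 km/s.
Δv₁ = |v_t − v_c| = |48.87 − 36.52| = 12.35 km/s.

Δv₁ = 12.3 km/s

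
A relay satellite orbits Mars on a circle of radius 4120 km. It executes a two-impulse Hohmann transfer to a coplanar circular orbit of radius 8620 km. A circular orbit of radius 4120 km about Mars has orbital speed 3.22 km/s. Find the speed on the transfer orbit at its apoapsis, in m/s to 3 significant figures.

From the circular-orbit relation v² = μ/r at r = 4120 km: μ = v²r = (3.22)² × 4120 = 42717.8 km³/s².
Transfer-ellipse semi-major axis a_t = (r₁ + r₂)/2 = (4120 + 8620)/2 = 6370 km.
The apoapsis of the transfer ellipse is at r = 8620 km.
From the vis-viva equation, v = √[μ(2/r − 1/a_t)] = 1.790 km/s.

v = 1790 m/s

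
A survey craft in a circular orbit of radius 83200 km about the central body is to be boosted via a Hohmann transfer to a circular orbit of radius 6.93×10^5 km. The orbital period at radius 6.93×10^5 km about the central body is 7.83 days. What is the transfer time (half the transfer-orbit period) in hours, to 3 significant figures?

From Kepler's third law T² = 4π²r³/μ at r = 6.93×10^5 km, T = 7.83 days = 7.83 × 86400 s = 6.76512×10^5 s: μ = 4π²r³/T² = 2.87084×10^7 km³/s².
The Hohmann ellipse has a_t = (r₁ + r₂)/2 = 3.881×10^5 km.
Half the transfer-orbit period gives t = π√(a_t³/μ) = 1.418×10^5 s.
Converting: 1.418×10^5 s ÷ 3600 s/hour = 39.4 hours.

t = 39.4 hours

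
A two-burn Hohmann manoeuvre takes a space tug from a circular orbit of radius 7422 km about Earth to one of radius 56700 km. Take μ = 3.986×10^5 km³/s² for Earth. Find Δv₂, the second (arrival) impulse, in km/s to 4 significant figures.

Δv₂ = 1.376 km/s

The Hohmann ellipse has a_t = (r₁ + r₂)/2 = 32061 km.
Circular speed at r = 56700 km: v_c = √(μ/r) = 2.6514 km/s.
Transfer-orbit speed at the same r (vis-viva, a = a_t): v_t = √[μ(2/r − 1/a_t)] = 1.2757 km/s.
Δv₂ = |v_t − v_c| = |1.2757 − 2.6514| = 1.376 km/s.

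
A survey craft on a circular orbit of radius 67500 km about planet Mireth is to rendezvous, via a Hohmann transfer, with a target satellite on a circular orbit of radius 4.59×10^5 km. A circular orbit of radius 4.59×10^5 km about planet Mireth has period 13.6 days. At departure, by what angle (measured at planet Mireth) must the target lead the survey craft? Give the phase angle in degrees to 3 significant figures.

From Kepler's third law T² = 4π²r³/μ at r = 4.59×10^5 km, T = 13.6 days = 13.6 × 86400 s = 1.17504×10^6 s: μ = 4π²r³/T² = 2.76498×10^6 km³/s².
Transfer-ellipse semi-major axis a_t = (r₁ + r₂)/2 = (67500 + 4.590×10^5)/2 = 2.6325×10^5 km.
Transfer time t = π√(a_t³/μ) = 2.55186×10^5 s.
The target's mean motion on its circular orbit is ω₂ = √(μ/r₂³) = 5.34721×10^-6 rad/s.
Angle swept by the target during transfer: ω₂·t = 1.3645 rad = 78.18°.
The survey craft traverses 180° on the transfer ellipse, so the target must lead by 180° − 78.18° = 102°.

φ = 102°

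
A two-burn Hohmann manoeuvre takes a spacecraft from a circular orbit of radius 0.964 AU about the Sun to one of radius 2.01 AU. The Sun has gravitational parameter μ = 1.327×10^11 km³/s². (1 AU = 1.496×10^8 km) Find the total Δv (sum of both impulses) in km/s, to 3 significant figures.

Δv = 9.03 km/s

In km: r₁ = 0.964 × 1.496×10^8 = 1.442144×10^8 km; r₂ = 2.01 × 1.496×10^8 = 3.00696×10^8 km.
Transfer-ellipse semi-major axis a_t = (r₁ + r₂)/2 = (1.442144×10^8 + 3.00696×10^8)/2 = 2.224552×10^8 km.
Circular speed at r₁: v₁ = √(μ/r₁) = √(1.327×10^11/1.442144×10^8) = 30.334 km/s.
Transfer-orbit speed at r₁ (v² = μ(2/r − 1/a)): v_p = √[μ(2/r₁ − 1/a_t)] = 35.267 km/s.
First burn Δv₁ = |v_p − v₁| = 4.933 km/s.
Circular speed at r₂: v₂ = √(μ/r₂) = 21.007 km/s.
Transfer-orbit speed at r₂: v_a = √[μ(2/r₂ − 1/a_t)] = 16.914 km/s.
Second burn Δv₂ = |v₂ − v_a| = 4.093 km/s.
Δv = Δv₁ + Δv₂ = 4.933 + 4.093 = 9.026 km/s.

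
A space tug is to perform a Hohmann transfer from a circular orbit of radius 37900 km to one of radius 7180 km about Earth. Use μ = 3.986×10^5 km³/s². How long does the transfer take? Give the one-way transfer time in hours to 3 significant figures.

The Hohmann ellipse has a_t = (r₁ + r₂)/2 = 22540 km.
By Kepler's third law the transfer-orbit period is T = 2π√(a_t³/μ), so t = T/2 = 16840 s.
Converting: 16840 s ÷ 3600 s/hour = 4.68 hours.

t = 4.68 hours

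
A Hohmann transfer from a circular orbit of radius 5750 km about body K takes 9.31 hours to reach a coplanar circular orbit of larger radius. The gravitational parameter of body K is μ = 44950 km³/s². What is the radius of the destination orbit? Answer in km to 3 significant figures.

Transfer time t = 9.31 hours = 33516 s, and t = π√(a_t³/μ).
So a_t = (μ t²/π²)^(1/3) = (44950 × (33516)² / π²)^(1/3) = 17231 km.
Since a_t = (r₁ + r₂)/2, r₂ = 2a_t − r₁ = 2×17231 − 5750 = 28712 km.

r₂ = 28700 km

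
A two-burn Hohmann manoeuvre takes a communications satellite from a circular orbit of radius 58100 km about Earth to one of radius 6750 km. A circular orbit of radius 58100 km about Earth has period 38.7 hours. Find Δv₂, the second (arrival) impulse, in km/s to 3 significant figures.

Δv₂ = 2.60 km/s

From Kepler's third law T² = 4π²r³/μ at r = 58100 km, T = 38.7 hours = 38.7 × 3600 s = 1.3932×10^5 s: μ = 4π²r³/T² = 3.98897×10^5 km³/s².
Transfer-ellipse semi-major axis a_t = (r₁ + r₂)/2 = (58100 + 6750)/2 = 32425 km.
On the circular orbit at r = 6750 km, v_c = √(μ/r) = 7.687 km/s.
Transfer-orbit speed at the same r (vis-viva, a = a_t): v_t = √[μ(2/r − 1/a_t)] = 10.29 km/s.
Δv₂ = |v_t − v_c| = |10.29 − 7.687| = 2.603 km/s.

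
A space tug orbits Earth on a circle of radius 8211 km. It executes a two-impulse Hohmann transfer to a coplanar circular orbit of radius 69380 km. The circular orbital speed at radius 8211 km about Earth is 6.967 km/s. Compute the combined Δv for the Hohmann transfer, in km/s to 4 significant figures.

Δv = 3.644 km/s

From the circular-orbit relation v² = μ/r at r = 8211 km: μ = v²r = (6.967)² × 8211 = 3.98554×10^5 km³/s².
The Hohmann ellipse has a_t = (r₁ + r₂)/2 = 38795.5 km.
Circular speed at r₁: v₁ = √(μ/r₁) = √(3.98554×10^5/8211) = 6.967 km/s.
On the transfer ellipse at r₁, vis-viva gives v_p = √[μ(2/r₁ − 1/a_t)] = 9.317 km/s.
First burn Δv₁ = |v_p − v₁| = 2.350 km/s.
At r₂, v₂ = √(μ/r₂) = 2.397 km/s.
Transfer-orbit speed at r₂: v_a = √[μ(2/r₂ − 1/a_t)] = 1.103 km/s.
Second burn Δv₂ = |v₂ − v_a| = 1.294 km/s.
Total Δv = Δv₁ + Δv₂ = 3.644 km/s.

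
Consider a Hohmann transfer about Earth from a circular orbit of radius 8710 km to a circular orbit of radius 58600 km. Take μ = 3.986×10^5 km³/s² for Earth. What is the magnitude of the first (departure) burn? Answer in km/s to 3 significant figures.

Δv₁ = 2.16 km/s

Transfer-ellipse semi-major axis a_t = (r₁ + r₂)/2 = (8710 + 58600)/2 = 33655 km.
On the circular orbit at r = 8710 km, v_c = √(μ/r) = 6.765 km/s.
Transfer-orbit speed at the same r (vis-viva, a = a_t): v_t = √[μ(2/r − 1/a_t)] = 8.927 km/s.
Δv₁ = |v_t − v_c| = |8.927 − 6.765| = 2.162 km/s.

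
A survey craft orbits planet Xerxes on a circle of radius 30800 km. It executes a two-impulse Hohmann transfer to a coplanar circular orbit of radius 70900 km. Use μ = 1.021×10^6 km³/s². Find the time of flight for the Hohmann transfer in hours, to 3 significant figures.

t = 9.90 hours

Transfer-ellipse semi-major axis a_t = (r₁ + r₂)/2 = (30800 + 70900)/2 = 50850 km.
By Kepler's third law the transfer-orbit period is T = 2π√(a_t³/μ), so t = T/2 = 35650 s.
Converting: 35650 s ÷ 3600 s/hour = 9.90 hours.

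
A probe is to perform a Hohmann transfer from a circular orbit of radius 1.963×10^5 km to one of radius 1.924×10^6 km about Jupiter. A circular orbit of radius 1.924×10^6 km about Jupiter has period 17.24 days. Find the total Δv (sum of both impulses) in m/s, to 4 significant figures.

Δv = 13440 m/s

From Kepler's third law T² = 4π²r³/μ at r = 1.924×10^6 km, T = 17.24 days = 17.24 × 86400 s = 1.489536×10^6 s: μ = 4π²r³/T² = 1.26728×10^8 km³/s².
The Hohmann ellipse has a_t = (r₁ + r₂)/2 = 1.06015×10^6 km.
At r₁ the circular-orbit speed is v₁ = √(μ/r₁) = 25.40834 km/s.
Transfer-orbit speed at r₁ (vis-viva equation): v_p = √[μ(2/r₁ − 1/a_t)] = 34.22908 km/s.
First burn Δv₁ = |v_p − v₁| = 8.8207 km/s.
At r₂, v₂ = √(μ/r₂) = 8.11585 km/s.
Transfer-orbit speed at r₂: v_a = √[μ(2/r₂ − 1/a_t)] = 3.49229 km/s.
Second burn Δv₂ = |v₂ − v_a| = 4.6236 km/s.
Total Δv = Δv₁ + Δv₂ = 13.44 km/s.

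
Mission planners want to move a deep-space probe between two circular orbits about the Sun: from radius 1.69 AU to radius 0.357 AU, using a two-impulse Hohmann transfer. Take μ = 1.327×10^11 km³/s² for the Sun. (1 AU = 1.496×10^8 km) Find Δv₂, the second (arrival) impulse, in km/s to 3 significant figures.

In km: r₁ = 1.69 × 1.496×10^8 = 2.52824×10^8 km; r₂ = 0.357 × 1.496×10^8 = 5.34072×10^7 km.
Transfer-ellipse semi-major axis a_t = (r₁ + r₂)/2 = (2.52824×10^8 + 5.34072×10^7)/2 = 1.531156×10^8 km.
On the circular orbit at r = 5.34072×10^7 km, v_c = √(μ/r) = 49.8466 km/s.
Transfer-orbit speed at the same r (vis-viva, a = a_t): v_t = √[μ(2/r − 1/a_t)] = 64.0523 km/s.
Δv₂ = |v_t − v_c| = |64.0523 − 49.8466| = 14.21 km/s.

Δv₂ = 14.2 km/s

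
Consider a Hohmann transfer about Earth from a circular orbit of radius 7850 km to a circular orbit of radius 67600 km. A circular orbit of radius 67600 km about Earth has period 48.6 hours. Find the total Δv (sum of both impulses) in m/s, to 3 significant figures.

Δv = 3730 m/s

From Kepler's third law T² = 4π²r³/μ at r = 67600 km, T = 48.6 hours = 48.6 × 3600 s = 1.7496×10^5 s: μ = 4π²r³/T² = 3.98403×10^5 km³/s².
Semi-major axis of the transfer orbit: a_t = (7850 + 67600)/2 = 37725 km.
Circular speed at r₁: v₁ = √(μ/r₁) = √(3.98403×10^5/7850) = 7.1240 km/s.
On the transfer ellipse at r₁, vis-viva equation gives v_p = √[μ(2/r₁ − 1/a_t)] = 9.5364 km/s.
First burn Δv₁ = |v_p − v₁| = 2.4124 km/s.
Circular speed at r₂: v₂ = √(μ/r₂) = 2.4277 km/s.
Transfer-orbit speed at r₂: v_a = √[μ(2/r₂ − 1/a_t)] = 1.1074 km/s.
Second burn Δv₂ = |v₂ − v_a| = 1.3203 km/s.
Total Δv = Δv₁ + Δv₂ = 3.733 km/s.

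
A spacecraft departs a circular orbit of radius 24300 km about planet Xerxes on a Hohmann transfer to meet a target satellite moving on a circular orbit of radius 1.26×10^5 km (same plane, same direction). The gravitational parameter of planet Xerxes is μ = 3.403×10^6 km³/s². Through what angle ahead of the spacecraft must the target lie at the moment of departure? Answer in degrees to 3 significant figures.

φ = 97.1°

Transfer-ellipse semi-major axis a_t = (r₁ + r₂)/2 = (24300 + 1.260×10^5)/2 = 75150 km.
The half-period of the transfer ellipse is t = π√(a_t³/μ) = 35080 s.
The target's mean motion on its circular orbit is ω₂ = √(μ/r₂³) = 4.125×10^-5 rad/s.
Angle swept by the target during transfer: ω₂·t = 1.447 rad = 82.91°.
The spacecraft traverses 180° on the transfer ellipse, so the target must lead by 180° − 82.91° = 97.1°.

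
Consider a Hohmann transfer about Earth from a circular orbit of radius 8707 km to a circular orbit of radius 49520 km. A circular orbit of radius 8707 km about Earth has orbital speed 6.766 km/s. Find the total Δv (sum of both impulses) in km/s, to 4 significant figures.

Δv = 3.344 km/s

From the circular-orbit relation v² = μ/r at r = 8707 km: μ = v²r = (6.766)² × 8707 = 3.98596×10^5 km³/s².
The Hohmann ellipse has a_t = (r₁ + r₂)/2 = 29113.5 km.
At r₁ the circular-orbit speed is v₁ = √(μ/r₁) = 6.766 km/s.
Transfer-orbit speed at r₁ (v² = μ(2/r − 1/a)): v_p = √[μ(2/r₁ − 1/a_t)] = 8.824 km/s.
First burn Δv₁ = |v_p − v₁| = 2.058 km/s.
At r₂, v₂ = √(μ/r₂) = 2.8371 km/s.
Transfer-orbit speed at r₂: v_a = √[μ(2/r₂ − 1/a_t)] = 1.5515 km/s.
Second burn Δv₂ = |v₂ − v_a| = 1.286 km/s.
Total Δv = Δv₁ + Δv₂ = 3.344 km/s.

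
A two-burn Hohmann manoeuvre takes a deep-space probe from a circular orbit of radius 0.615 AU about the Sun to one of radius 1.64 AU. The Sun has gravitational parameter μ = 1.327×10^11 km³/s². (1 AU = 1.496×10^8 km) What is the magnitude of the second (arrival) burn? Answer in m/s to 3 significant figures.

In km: r₁ = 0.615 × 1.496×10^8 = 9.2004×10^7 km; r₂ = 1.64 × 1.496×10^8 = 2.45344×10^8 km.
Semi-major axis of the transfer orbit: a_t = (9.2004×10^7 + 2.45344×10^8)/2 = 1.68674×10^8 km.
On the circular orbit at r = 2.45344×10^8 km, v_c = √(μ/r) = 23.26 km/s.
Vis-viva on the transfer ellipse at r = 2.45344×10^8 km gives v_t = √[μ(2/r − 1/a_t)] = 17.18 km/s.
Δv₂ = |v_t − v_c| = |17.18 − 23.26| = 6.080 km/s.

Δv₂ = 6080 m/s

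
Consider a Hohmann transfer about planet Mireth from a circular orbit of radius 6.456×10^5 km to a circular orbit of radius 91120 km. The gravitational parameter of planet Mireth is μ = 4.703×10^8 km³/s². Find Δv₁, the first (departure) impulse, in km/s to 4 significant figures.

Δv₁ = 13.57 km/s

Semi-major axis of the transfer orbit: a_t = (6.456×10^5 + 91120)/2 = 3.6836×10^5 km.
On the circular orbit at r = 6.456×10^5 km, v_c = √(μ/r) = 26.99 km/s.
Transfer-orbit speed at the same r (vis-viva, a = a_t): v_t = √[μ(2/r − 1/a_t)] = 13.42 km/s.
Δv₁ = |v_t − v_c| = |13.42 − 26.99| = 13.57 km/s.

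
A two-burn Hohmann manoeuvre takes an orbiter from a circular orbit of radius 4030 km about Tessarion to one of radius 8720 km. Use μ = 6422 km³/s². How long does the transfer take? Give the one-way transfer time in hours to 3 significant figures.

t = 5.54 hours

Transfer-ellipse semi-major axis a_t = (r₁ + r₂)/2 = (4030 + 8720)/2 = 6375 km.
Half the transfer-orbit period gives t = π√(a_t³/μ) = 19950 s.
Converting: 19950 s ÷ 3600 s/hour = 5.54 hours.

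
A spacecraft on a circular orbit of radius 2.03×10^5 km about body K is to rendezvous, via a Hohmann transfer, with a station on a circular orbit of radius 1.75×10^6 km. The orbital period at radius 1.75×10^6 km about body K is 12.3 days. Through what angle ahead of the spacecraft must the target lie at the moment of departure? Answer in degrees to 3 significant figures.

From Kepler's third law T² = 4π²r³/μ at r = 1.75×10^6 km, T = 12.3 days = 12.3 × 86400 s = 1.06272×10^6 s: μ = 4π²r³/T² = 1.87342×10^8 km³/s².
The Hohmann ellipse has a_t = (r₁ + r₂)/2 = 9.765×10^5 km.
The half-period of the transfer ellipse is t = π√(a_t³/μ) = 2.215×10^5 s.
The target's mean motion on its circular orbit is ω₂ = √(μ/r₂³) = 5.912×10^-6 rad/s.
Angle swept by the target during transfer: ω₂·t = 1.3095 rad = 75.03°.
Arrival is 180° from departure on the ellipse, so φ = 180° − 75.03° = 105°.

φ = 105°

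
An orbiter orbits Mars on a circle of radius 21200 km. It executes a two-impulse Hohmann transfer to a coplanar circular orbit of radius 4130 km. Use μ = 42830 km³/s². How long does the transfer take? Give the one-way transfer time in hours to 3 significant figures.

Transfer-ellipse semi-major axis a_t = (r₁ + r₂)/2 = (21200 + 4130)/2 = 12665 km.
By Kepler's third law the transfer-orbit period is T = 2π√(a_t³/μ), so t = T/2 = 21640 s.
Converting: 21640 s ÷ 3600 s/hour = 6.01 hours.

t = 6.01 hours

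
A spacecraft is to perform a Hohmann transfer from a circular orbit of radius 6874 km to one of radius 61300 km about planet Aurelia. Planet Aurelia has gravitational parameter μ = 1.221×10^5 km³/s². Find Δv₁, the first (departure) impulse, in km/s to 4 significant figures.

Transfer-ellipse semi-major axis a_t = (r₁ + r₂)/2 = (6874 + 61300)/2 = 34087 km.
On the circular orbit at r = 6874 km, v_c = √(μ/r) = 4.215 km/s.
Vis-viva on the transfer ellipse at r = 6874 km gives v_t = √[μ(2/r − 1/a_t)] = 5.652 km/s.
Δv₁ = |v_t − v_c| = |5.652 − 4.215| = 1.437 km/s.

Δv₁ = 1.437 km/s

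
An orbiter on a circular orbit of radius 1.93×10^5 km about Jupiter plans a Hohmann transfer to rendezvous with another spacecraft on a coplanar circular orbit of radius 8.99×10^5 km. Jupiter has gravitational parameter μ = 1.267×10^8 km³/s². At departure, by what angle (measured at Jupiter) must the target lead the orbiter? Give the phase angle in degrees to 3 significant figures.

φ = 94.8°

Transfer-ellipse semi-major axis a_t = (r₁ + r₂)/2 = (1.930×10^5 + 8.990×10^5)/2 = 5.460×10^5 km.
Transfer time t = π√(a_t³/μ) = 1.126×10^5 s.
The target's mean motion on its circular orbit is ω₂ = √(μ/r₂³) = 1.321×10^-5 rad/s.
Angle swept by the target during transfer: ω₂·t = 1.487 rad = 85.20°.
Arrival is 180° from departure on the ellipse, so φ = 180° − 85.20° = 94.8°.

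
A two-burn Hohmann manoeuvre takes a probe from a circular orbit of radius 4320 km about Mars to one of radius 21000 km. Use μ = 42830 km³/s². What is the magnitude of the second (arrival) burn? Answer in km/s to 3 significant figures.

Semi-major axis of the transfer orbit: a_t = (4320 + 21000)/2 = 12660 km.
On the circular orbit at r = 21000 km, v_c = √(μ/r) = 1.4281 km/s.
Vis-viva on the transfer ellipse at r = 21000 km gives v_t = √[μ(2/r − 1/a_t)] = 0.83424 km/s.
Δv₂ = |v_t − v_c| = |0.83424 − 1.4281| = 0.5939 km/s.

Δv₂ = 0.594 km/s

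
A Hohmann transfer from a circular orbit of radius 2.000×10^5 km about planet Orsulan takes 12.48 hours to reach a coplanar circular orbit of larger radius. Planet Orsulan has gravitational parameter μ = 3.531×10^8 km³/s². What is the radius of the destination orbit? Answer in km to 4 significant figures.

r₂ = 6.329×10^5 km

Transfer time t = 12.48 hours = 44928 s, and t = π√(a_t³/μ).
So a_t = (μ t²/π²)^(1/3) = (3.531×10^8 × (44928)² / π²)^(1/3) = 4.1643×10^5 km.
Since a_t = (r₁ + r₂)/2, r₂ = 2a_t − r₁ = 2×4.1643×10^5 − 2.000×10^5 = 6.3286×10^5 km.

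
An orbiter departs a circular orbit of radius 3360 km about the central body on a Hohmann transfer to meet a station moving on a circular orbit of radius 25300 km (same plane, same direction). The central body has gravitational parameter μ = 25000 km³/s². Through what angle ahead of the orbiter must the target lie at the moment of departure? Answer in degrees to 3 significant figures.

Semi-major axis of the transfer orbit: a_t = (3360 + 25300)/2 = 14330 km.
The half-period of the transfer ellipse is t = π√(a_t³/μ) = 34084 s.
The target's mean motion on its circular orbit is ω₂ = √(μ/r₂³) = 3.9291×10^-5 rad/s.
Angle swept by the target during transfer: ω₂·t = 1.3392 rad = 76.73°.
The orbiter traverses 180° on the transfer ellipse, so the target must lead by 180° − 76.73° = 103°.

φ = 103°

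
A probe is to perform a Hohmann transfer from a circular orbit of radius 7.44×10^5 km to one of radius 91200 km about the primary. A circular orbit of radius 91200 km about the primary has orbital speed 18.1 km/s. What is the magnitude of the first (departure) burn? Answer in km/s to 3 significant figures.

From the circular-orbit relation v² = μ/r at r = 91200 km: μ = v²r = (18.1)² × 91200 = 2.98780×10^7 km³/s².
Transfer-ellipse semi-major axis a_t = (r₁ + r₂)/2 = (7.440×10^5 + 91200)/2 = 4.176×10^5 km.
On the circular orbit at r = 7.440×10^5 km, v_c = √(μ/r) = 6.337 km/s.
Transfer-orbit speed at the same r (vis-viva, a = a_t): v_t = √[μ(2/r − 1/a_t)] = 2.961 km/s.
Δv₁ = |v_t − v_c| = |2.961 − 6.337| = 3.376 km/s.

Δv₁ = 3.38 km/s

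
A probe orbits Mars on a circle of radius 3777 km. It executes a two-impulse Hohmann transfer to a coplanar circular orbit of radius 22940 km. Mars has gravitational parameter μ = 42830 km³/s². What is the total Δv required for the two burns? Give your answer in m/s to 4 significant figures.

Semi-major axis of the transfer orbit: a_t = (3777 + 22940)/2 = 13358.5 km.
Circular speed at r₁: v₁ = √(μ/r₁) = √(42830/3777) = 3.3674 km/s.
On the transfer ellipse at r₁, vis-viva equation gives v_p = √[μ(2/r₁ − 1/a_t)] = 4.4128 km/s.
First burn Δv₁ = |v_p − v₁| = 1.045 km/s.
At r₂, v₂ = √(μ/r₂) = 1.3664 km/s.
Transfer-orbit speed at r₂: v_a = √[μ(2/r₂ − 1/a_t)] = 0.72656 km/s.
Second burn Δv₂ = |v₂ − v_a| = 0.6398 km/s.
Total Δv = Δv₁ + Δv₂ = 1.685 km/s.

Δv = 1685 m/s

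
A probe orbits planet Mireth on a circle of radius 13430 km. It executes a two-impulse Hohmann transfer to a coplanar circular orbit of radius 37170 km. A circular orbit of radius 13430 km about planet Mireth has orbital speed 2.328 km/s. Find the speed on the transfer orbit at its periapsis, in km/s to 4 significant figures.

From the circular-orbit relation v² = μ/r at r = 13430 km: μ = v²r = (2.328)² × 13430 = 72785.0 km³/s².
Semi-major axis of the transfer orbit: a_t = (13430 + 37170)/2 = 25300 km.
The periapsis of the transfer ellipse is at r = 13430 km.
From the vis-viva equation, v = √[μ(2/r − 1/a_t)] = 2.822 km/s.

v = 2.822 km/s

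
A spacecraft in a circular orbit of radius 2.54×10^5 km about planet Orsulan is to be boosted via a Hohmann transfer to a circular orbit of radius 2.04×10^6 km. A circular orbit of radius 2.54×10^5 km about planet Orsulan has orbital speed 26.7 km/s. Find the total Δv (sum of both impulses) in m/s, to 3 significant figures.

Δv = 13900 m/s

From the circular-orbit relation v² = μ/r at r = 2.54×10^5 km: μ = v²r = (26.7)² × 2.54×10^5 = 1.81074×10^8 km³/s².
The Hohmann ellipse has a_t = (r₁ + r₂)/2 = 1.147×10^6 km.
Circular speed at r₁: v₁ = √(μ/r₁) = √(1.81074×10^8/2.540×10^5) = 26.700 km/s.
On the transfer ellipse at r₁, vis-viva gives v_p = √[μ(2/r₁ − 1/a_t)] = 35.608 km/s.
First burn Δv₁ = |v_p − v₁| = 8.908 km/s.
At r₂, v₂ = √(μ/r₂) = 9.4213 km/s.
Transfer-orbit speed at r₂: v_a = √[μ(2/r₂ − 1/a_t)] = 4.4335 km/s.
Second burn Δv₂ = |v₂ − v_a| = 4.988 km/s.
Δv = Δv₁ + Δv₂ = 8.908 + 4.988 = 13.90 km/s.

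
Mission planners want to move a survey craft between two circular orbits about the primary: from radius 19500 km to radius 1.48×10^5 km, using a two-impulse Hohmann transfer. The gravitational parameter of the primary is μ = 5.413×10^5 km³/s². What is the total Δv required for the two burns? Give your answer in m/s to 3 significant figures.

Δv = 2720 m/s

The Hohmann ellipse has a_t = (r₁ + r₂)/2 = 83750 km.
Circular speed at r₁: v₁ = √(μ/r₁) = √(5.413×10^5/19500) = 5.269 km/s.
On the transfer ellipse at r₁, vis-viva equation gives v_p = √[μ(2/r₁ − 1/a_t)] = 7.004 km/s.
First burn Δv₁ = |v_p − v₁| = 1.735 km/s.
At r₂, v₂ = √(μ/r₂) = 1.9124 km/s.
Transfer-orbit speed at r₂: v_a = √[μ(2/r₂ − 1/a_t)] = 0.92281 km/s.
Second burn Δv₂ = |v₂ − v_a| = 0.9896 km/s.
Δv = Δv₁ + Δv₂ = 1.735 + 0.9896 = 2.725 km/s.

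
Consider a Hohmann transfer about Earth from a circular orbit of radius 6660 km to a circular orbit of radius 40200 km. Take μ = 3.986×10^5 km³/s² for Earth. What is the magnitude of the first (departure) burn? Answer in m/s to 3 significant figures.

Transfer-ellipse semi-major axis a_t = (r₁ + r₂)/2 = (6660 + 40200)/2 = 23430 km.
Circular speed at r = 6660 km: v_c = √(μ/r) = 7.7363 km/s.
Vis-viva on the transfer ellipse at r = 6660 km gives v_t = √[μ(2/r − 1/a_t)] = 10.133 km/s.
Δv₁ = |v_t − v_c| = |10.133 − 7.7363| = 2.397 km/s.

Δv₁ = 2400 m/s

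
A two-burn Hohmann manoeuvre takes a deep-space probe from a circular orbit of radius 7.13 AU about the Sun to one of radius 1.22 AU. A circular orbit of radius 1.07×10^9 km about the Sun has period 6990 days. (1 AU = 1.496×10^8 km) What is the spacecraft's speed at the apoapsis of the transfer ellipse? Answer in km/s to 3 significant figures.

From Kepler's third law T² = 4π²r³/μ at r = 1.07×10^9 km, T = 6990 days = 6990 × 86400 s = 6.03936×10^8 s: μ = 4π²r³/T² = 1.32596×10^11 km³/s².
In km: r₁ = 7.13 × 1.496×10^8 = 1.066648×10^9 km; r₂ = 1.22 × 1.496×10^8 = 1.82512×10^8 km.
Transfer-ellipse semi-major axis a_t = (r₁ + r₂)/2 = (1.066648×10^9 + 1.82512×10^8)/2 = 6.2458×10^8 km.
At apoapsis, r = 1.066648×10^9 km.
From the vis-viva equation, v = √[μ(2/r − 1/a_t)] = 6.027 km/s.

v = 6.03 km/s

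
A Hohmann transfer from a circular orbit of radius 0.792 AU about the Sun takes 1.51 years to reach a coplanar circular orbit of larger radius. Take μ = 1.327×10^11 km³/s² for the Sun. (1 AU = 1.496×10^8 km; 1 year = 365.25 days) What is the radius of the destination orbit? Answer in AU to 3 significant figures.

r₂ = 3.39 AU

In km: r₁ = 0.792 × 1.496×10^8 = 1.184832×10^8 km.
Transfer time t = 1.51 years × 365.25 × 86400 s = 4.7651976×10^7 s, and t = π√(a_t³/μ).
So a_t = (μ t²/π²)^(1/3) = (1.327×10^11 × (4.7651976×10^7)² / π²)^(1/3) = 3.1254×10^8 km.
Since a_t = (r₁ + r₂)/2, r₂ = 2a_t − r₁ = 2×3.1254×10^8 − 1.184832×10^8 = 5.065968×10^8 km.
In AU: r₂ = 5.065968×10^8 / 1.496×10^8 = 3.39 AU.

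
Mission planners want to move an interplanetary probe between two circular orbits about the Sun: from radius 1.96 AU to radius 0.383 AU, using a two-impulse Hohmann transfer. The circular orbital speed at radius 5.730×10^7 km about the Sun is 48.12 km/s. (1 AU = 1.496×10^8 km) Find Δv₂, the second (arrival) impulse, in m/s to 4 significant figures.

Δv₂ = 14120 m/s

From the circular-orbit relation v² = μ/r at r = 5.730×10^7 km: μ = v²r = (48.12)² × 5.730×10^7 = 1.32680×10^11 km³/s².
In km: r₁ = 1.96 × 1.496×10^8 = 2.93216×10^8 km; r₂ = 0.383 × 1.496×10^8 = 5.72968×10^7 km.
Transfer-ellipse semi-major axis a_t = (r₁ + r₂)/2 = (2.93216×10^8 + 5.72968×10^7)/2 = 1.752564×10^8 km.
On the circular orbit at r = 5.72968×10^7 km, v_c = √(μ/r) = 48.12 km/s.
Transfer-orbit speed at the same r (vis-viva, a = a_t): v_t = √[μ(2/r − 1/a_t)] = 62.24 km/s.
Δv₂ = |v_t − v_c| = |62.24 − 48.12| = 14.12 km/s.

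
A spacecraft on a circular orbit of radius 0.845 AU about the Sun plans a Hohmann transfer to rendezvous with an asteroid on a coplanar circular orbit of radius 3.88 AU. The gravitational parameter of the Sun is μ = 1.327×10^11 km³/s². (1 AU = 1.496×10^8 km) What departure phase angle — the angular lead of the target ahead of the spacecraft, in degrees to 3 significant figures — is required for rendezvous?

In km: r₁ = 0.845 × 1.496×10^8 = 1.26412×10^8 km; r₂ = 3.88 × 1.496×10^8 = 5.80448×10^8 km.
Semi-major axis of the transfer orbit: a_t = (1.26412×10^8 + 5.80448×10^8)/2 = 3.5343×10^8 km.
Transfer time t = π√(a_t³/μ) = 5.7302×10^7 s.
Target angular speed ω₂ = √(μ/r₂³) = 2.6049×10^-8 rad/s.
Angle swept by the target during transfer: ω₂·t = 1.49266 rad = 85.52°.
Arrival is 180° from departure on the ellipse, so φ = 180° − 85.52° = 94.5°.

φ = 94.5°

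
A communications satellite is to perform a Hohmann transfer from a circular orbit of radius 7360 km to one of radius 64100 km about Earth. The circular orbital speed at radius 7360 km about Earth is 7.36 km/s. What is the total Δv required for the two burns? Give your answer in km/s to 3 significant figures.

From the circular-orbit relation v² = μ/r at r = 7360 km: μ = v²r = (7.36)² × 7360 = 3.98688×10^5 km³/s².
Semi-major axis of the transfer orbit: a_t = (7360 + 64100)/2 = 35730 km.
At r₁ the circular-orbit speed is v₁ = √(μ/r₁) = 7.360 km/s.
On the transfer ellipse at r₁, vis-viva equation gives v_p = √[μ(2/r₁ − 1/a_t)] = 9.858 km/s.
First burn Δv₁ = |v_p − v₁| = 2.498 km/s.
At r₂, v₂ = √(μ/r₂) = 2.494 km/s.
Transfer-orbit speed at r₂: v_a = √[μ(2/r₂ − 1/a_t)] = 1.132 km/s.
Second burn Δv₂ = |v₂ − v_a| = 1.362 km/s.
Δv = Δv₁ + Δv₂ = 2.498 + 1.362 = 3.860 km/s.

Δv = 3.86 km/s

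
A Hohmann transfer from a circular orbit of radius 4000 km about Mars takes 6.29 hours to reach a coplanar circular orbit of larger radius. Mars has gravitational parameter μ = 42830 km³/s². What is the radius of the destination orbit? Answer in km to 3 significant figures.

Transfer time t = 6.29 hours = 22644 s, and t = π√(a_t³/μ).
So a_t = (μ t²/π²)^(1/3) = (42830 × (22644)² / π²)^(1/3) = 13055 km.
Since a_t = (r₁ + r₂)/2, r₂ = 2a_t − r₁ = 2×13055 − 4000 = 22110 km.

r₂ = 22100 km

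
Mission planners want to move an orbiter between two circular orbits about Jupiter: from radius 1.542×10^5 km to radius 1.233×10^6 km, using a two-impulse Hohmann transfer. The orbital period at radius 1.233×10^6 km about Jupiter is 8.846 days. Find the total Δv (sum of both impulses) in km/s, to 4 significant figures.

From Kepler's third law T² = 4π²r³/μ at r = 1.233×10^6 km, T = 8.846 days = 8.846 × 86400 s = 7.642944×10^5 s: μ = 4π²r³/T² = 1.26686×10^8 km³/s².
Semi-major axis of the transfer orbit: a_t = (1.542×10^5 + 1.233×10^6)/2 = 6.936×10^5 km.
Circular speed at r₁: v₁ = √(μ/r₁) = √(1.26686×10^8/1.542×10^5) = 28.663 km/s.
On the transfer ellipse at r₁, vis-viva equation gives v_p = √[μ(2/r₁ − 1/a_t)] = 38.216 km/s.
First burn Δv₁ = |v_p − v₁| = 9.553 km/s.
At r₂, v₂ = √(μ/r₂) = 10.136 km/s.
Transfer-orbit speed at r₂: v_a = √[μ(2/r₂ − 1/a_t)] = 4.7794 km/s.
Second burn Δv₂ = |v₂ − v_a| = 5.357 km/s.
Δv = Δv₁ + Δv₂ = 9.553 + 5.357 = 14.91 km/s.

Δv = 14.91 km/s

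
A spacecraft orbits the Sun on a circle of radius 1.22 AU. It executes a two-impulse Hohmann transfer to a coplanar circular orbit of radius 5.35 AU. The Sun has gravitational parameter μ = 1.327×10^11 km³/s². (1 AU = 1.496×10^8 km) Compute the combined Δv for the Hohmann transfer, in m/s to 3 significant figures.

In km: r₁ = 1.22 × 1.496×10^8 = 1.82512×10^8 km; r₂ = 5.35 × 1.496×10^8 = 8.0036×10^8 km.
Semi-major axis of the transfer orbit: a_t = (1.82512×10^8 + 8.0036×10^8)/2 = 4.91436×10^8 km.
Circular speed at r₁: v₁ = √(μ/r₁) = √(1.327×10^11/1.82512×10^8) = 26.964 km/s.
On the transfer ellipse at r₁, vis-viva gives v_p = √[μ(2/r₁ − 1/a_t)] = 34.411 km/s.
First burn Δv₁ = |v_p − v₁| = 7.447 km/s.
Circular speed at r₂: v₂ = √(μ/r₂) = 12.876 km/s.
Transfer-orbit speed at r₂: v_a = √[μ(2/r₂ − 1/a_t)] = 7.8470 km/s.
Second burn Δv₂ = |v₂ − v_a| = 5.029 km/s.
Δv = Δv₁ + Δv₂ = 7.447 + 5.029 = 12.48 km/s.

Δv = 12500 m/s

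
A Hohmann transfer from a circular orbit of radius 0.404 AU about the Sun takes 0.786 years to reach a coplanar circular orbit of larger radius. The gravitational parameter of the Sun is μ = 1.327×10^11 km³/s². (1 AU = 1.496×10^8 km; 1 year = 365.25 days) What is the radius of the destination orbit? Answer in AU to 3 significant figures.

In km: r₁ = 0.404 × 1.496×10^8 = 6.04384×10^7 km.
Transfer time t = 0.786 years × 365.25 × 86400 s = 2.48042736×10^7 s, and t = π√(a_t³/μ).
So a_t = (μ t²/π²)^(1/3) = (1.327×10^11 × (2.48042736×10^7)² / π²)^(1/3) = 2.0224×10^8 km.
Since a_t = (r₁ + r₂)/2, r₂ = 2a_t − r₁ = 2×2.0224×10^8 − 6.04384×10^7 = 3.440416×10^8 km.
In AU: r₂ = 3.440416×10^8 / 1.496×10^8 = 2.30 AU.

r₂ = 2.30 AU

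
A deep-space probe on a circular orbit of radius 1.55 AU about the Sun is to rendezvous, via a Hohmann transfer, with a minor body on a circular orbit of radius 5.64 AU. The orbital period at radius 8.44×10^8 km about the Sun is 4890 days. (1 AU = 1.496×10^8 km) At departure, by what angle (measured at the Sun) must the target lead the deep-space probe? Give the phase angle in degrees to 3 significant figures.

φ = 88.4°

From Kepler's third law T² = 4π²r³/μ at r = 8.44×10^8 km, T = 4890 days = 4890 × 86400 s = 4.22496×10^8 s: μ = 4π²r³/T² = 1.32966×10^11 km³/s².
In km: r₁ = 1.55 × 1.496×10^8 = 2.3188×10^8 km; r₂ = 5.64 × 1.496×10^8 = 8.43744×10^8 km.
Semi-major axis of the transfer orbit: a_t = (2.3188×10^8 + 8.43744×10^8)/2 = 5.37812×10^8 km.
Transfer time t = π√(a_t³/μ) = 1.074545×10^8 s.
The target's mean motion on its circular orbit is ω₂ = √(μ/r₂³) = 1.487835×10^-8 rad/s.
Angle swept by the target during transfer: ω₂·t = 1.5987 rad = 91.60°.
The deep-space probe traverses 180° on the transfer ellipse, so the target must lead by 180° − 91.60° = 88.4°.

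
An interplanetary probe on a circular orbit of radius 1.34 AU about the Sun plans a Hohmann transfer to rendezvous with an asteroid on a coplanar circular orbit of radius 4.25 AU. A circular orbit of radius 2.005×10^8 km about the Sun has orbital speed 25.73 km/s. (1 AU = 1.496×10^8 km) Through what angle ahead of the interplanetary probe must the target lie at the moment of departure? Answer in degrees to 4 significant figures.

φ = 84.00°

From the circular-orbit relation v² = μ/r at r = 2.005×10^8 km: μ = v²r = (25.73)² × 2.005×10^8 = 1.32738×10^11 km³/s².
In km: r₁ = 1.34 × 1.496×10^8 = 2.00464×10^8 km; r₂ = 4.25 × 1.496×10^8 = 6.358×10^8 km.
Transfer-ellipse semi-major axis a_t = (r₁ + r₂)/2 = (2.00464×10^8 + 6.358×10^8)/2 = 4.18132×10^8 km.
Transfer time t = π√(a_t³/μ) = 7.3726×10^7 s.
The target's mean motion on its circular orbit is ω₂ = √(μ/r₂³) = 2.2726×10^-8 rad/s.
Angle swept by the target during transfer: ω₂·t = 1.6755 rad = 96.00°.
Arrival is 180° from departure on the ellipse, so φ = 180° − 96.00° = 84.00°.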